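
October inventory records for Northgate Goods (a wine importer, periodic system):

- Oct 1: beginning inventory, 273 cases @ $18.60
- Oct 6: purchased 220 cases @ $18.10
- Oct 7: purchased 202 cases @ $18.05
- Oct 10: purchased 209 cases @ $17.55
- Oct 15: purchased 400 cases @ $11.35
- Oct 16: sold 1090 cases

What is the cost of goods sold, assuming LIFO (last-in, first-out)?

Oct 16, 1090 sold [LIFO — newest first]: 400 @ $11.35 + 209 @ $17.55 + 202 @ $18.05 + 220 @ $18.10 + 59 @ $18.60 = $16,933.45
Ending inventory: 214 @ $18.60 = $3,980.40

COGS = $16,933.45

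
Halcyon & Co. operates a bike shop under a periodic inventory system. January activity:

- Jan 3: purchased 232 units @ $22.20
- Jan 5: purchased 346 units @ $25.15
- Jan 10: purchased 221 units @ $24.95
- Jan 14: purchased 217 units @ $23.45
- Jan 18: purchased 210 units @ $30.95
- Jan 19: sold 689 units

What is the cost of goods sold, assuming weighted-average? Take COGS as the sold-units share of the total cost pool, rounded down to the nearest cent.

COGS = $17,396.06

Jan 19, sell 689: 689/1226 × $30,954.40 → $17,396.06
Ending inventory (cost pool remaining) = $13,558.34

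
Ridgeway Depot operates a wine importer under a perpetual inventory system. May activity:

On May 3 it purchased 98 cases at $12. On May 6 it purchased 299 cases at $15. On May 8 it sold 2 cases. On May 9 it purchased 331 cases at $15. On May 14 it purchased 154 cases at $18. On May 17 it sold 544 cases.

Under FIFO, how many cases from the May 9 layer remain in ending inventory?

May 8, 2 sold [FIFO — oldest first]: 2 @ $12 = $24
May 17, 544 sold [FIFO — oldest first]: 96 @ $12 + 299 @ $15 + 149 @ $15 = $7,872
Total COGS = $24 + $7,872 = $7,896
Ending inventory: 182 @ $15 + 154 @ $18 = $5,502

182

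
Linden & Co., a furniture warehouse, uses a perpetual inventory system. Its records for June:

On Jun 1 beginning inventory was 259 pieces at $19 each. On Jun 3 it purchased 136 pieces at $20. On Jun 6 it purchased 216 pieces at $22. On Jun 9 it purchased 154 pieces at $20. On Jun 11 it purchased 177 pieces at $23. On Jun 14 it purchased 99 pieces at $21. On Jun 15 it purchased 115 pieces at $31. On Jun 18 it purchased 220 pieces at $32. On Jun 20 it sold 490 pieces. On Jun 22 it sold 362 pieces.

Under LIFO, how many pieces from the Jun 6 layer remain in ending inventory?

Jun 20, 490 sold [LIFO — newest first]: 220 @ $32 + 115 @ $31 + 99 @ $21 + 56 @ $23 = $13,972
Jun 22, 362 sold [LIFO — newest first]: 121 @ $23 + 154 @ $20 + 87 @ $22 = $7,777
Total COGS = $13,972 + $7,777 = $21,749
Ending inventory: 259 @ $19 + 136 @ $20 + 129 @ $22 = $10,479
Check: goods available $32,228 = COGS $21,749 + ending $10,479

129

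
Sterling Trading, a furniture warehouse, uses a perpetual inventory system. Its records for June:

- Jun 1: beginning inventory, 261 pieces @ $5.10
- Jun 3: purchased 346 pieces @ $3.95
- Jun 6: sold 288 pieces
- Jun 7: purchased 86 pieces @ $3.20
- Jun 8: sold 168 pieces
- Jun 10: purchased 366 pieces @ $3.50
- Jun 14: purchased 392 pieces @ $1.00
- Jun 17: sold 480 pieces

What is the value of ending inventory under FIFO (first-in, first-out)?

Ending inventory = $822.50

Jun 6, 288 sold [FIFO — oldest first]: 261 @ $5.10 + 27 @ $3.95 = $1,437.75
Jun 8, 168 sold [FIFO — oldest first]: 168 @ $3.95 = $663.60
Jun 17, 480 sold [FIFO — oldest first]: 151 @ $3.95 + 86 @ $3.20 + 243 @ $3.50 = $1,722.15
Total COGS = $1,437.75 + $663.60 + $1,722.15 = $3,823.50
Ending inventory: 123 @ $3.50 + 392 @ $1.00 = $822.50
Check: goods available $4,646.00 = COGS $3,823.50 + ending $822.50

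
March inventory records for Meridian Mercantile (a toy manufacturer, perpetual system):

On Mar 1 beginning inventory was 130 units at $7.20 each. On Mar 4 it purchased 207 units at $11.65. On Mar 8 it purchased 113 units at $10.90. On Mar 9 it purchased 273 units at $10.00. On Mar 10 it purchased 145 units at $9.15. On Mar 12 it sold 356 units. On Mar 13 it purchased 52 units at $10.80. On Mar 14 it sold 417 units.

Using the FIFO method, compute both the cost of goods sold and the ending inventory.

COGS = $7,766.75; ending inventory = $1,430.85

Mar 12, 356 sold [FIFO — oldest first]: 130 @ $7.20 + 207 @ $11.65 + 19 @ $10.90 = $3,554.65
Mar 14, 417 sold [FIFO — oldest first]: 94 @ $10.90 + 273 @ $10.00 + 50 @ $9.15 = $4,212.10
Total COGS = $3,554.65 + $4,212.10 = $7,766.75
Ending inventory: 95 @ $9.15 + 52 @ $10.80 = $1,430.85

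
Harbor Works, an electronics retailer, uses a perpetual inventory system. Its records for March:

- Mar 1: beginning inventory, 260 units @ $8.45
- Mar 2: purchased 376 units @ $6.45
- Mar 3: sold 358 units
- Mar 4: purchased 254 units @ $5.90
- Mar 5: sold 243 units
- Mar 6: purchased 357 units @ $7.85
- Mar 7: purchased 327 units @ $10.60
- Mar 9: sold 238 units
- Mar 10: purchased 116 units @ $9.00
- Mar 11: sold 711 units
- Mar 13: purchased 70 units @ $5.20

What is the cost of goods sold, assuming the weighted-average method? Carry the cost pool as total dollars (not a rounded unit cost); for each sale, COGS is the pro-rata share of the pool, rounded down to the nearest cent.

COGS = $12,245.11

After Mar 1: 260 on hand, pool $2,197.00 (≈ $8.4500 each)
After Mar 2: 636 on hand, pool $4,622.20 (≈ $7.2676 each)
Mar 3, sell 358: 358/636 × $4,622.20 → $2,601.80
After Mar 4: 532 on hand, pool $3,519.00 (≈ $6.6147 each)
Mar 5, sell 243: 243/532 × $3,519.00 → $1,607.36
After Mar 6: 646 on hand, pool $4,714.09 (≈ $7.2974 each)
After Mar 7: 973 on hand, pool $8,180.29 (≈ $8.4073 each)
Mar 9, sell 238: 238/973 × $8,180.29 → $2,000.93
After Mar 10: 851 on hand, pool $7,223.36 (≈ $8.4881 each)
Mar 11, sell 711: 711/851 × $7,223.36 → $6,035.02
After Mar 13: 210 on hand, pool $1,552.34 (≈ $7.3921 each)
Total COGS = $2,601.80 + $1,607.36 + $2,000.93 + $6,035.02 = $12,245.11
Ending inventory (cost pool remaining) = $1,552.34
Check: goods available $13,797.45 = COGS $12,245.11 + ending $1,552.34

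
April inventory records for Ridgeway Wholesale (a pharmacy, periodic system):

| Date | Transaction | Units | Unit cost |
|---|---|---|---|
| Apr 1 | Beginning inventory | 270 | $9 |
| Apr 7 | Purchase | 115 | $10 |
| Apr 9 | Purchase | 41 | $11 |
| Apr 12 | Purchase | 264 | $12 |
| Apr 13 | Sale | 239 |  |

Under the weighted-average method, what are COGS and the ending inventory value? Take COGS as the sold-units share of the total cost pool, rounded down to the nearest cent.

COGS = $2,493.56; ending inventory = $4,705.44

Apr 13, sell 239: 239/690 × $7,199.00 → $2,493.56
Ending inventory (cost pool remaining) = $4,705.44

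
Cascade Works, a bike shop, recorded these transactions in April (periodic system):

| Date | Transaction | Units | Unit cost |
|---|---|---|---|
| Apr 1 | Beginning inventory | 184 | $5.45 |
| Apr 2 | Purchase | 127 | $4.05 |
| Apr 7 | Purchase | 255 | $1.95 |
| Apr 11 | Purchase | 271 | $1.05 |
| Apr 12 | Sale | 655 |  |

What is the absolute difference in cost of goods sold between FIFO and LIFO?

$800.80

FIFO COGS: 184 @ $5.45 + 127 @ $4.05 + 255 @ $1.95 + 89 @ $1.05 = $2,107.85
LIFO COGS: 271 @ $1.05 + 255 @ $1.95 + 127 @ $4.05 + 2 @ $5.45 = $1,307.05
Difference = |$2,107.85 − $1,307.05| = $800.80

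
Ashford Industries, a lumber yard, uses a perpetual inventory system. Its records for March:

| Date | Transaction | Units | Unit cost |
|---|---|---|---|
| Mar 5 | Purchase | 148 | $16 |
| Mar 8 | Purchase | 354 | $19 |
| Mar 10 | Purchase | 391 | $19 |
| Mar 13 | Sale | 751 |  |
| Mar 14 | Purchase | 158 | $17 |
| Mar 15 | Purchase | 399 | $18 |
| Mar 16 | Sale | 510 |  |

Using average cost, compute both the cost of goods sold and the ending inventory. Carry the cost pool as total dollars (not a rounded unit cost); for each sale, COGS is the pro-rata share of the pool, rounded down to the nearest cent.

COGS = $23,012.41; ending inventory = $3,378.59

After Mar 5: 148 on hand, pool $2,368.00 (≈ $16.0000 each)
After Mar 8: 502 on hand, pool $9,094.00 (≈ $18.1155 each)
After Mar 10: 893 on hand, pool $16,523.00 (≈ $18.5028 each)
Mar 13, sell 751: 751/893 × $16,523.00 → $13,895.60
After Mar 14: 300 on hand, pool $5,313.40 (≈ $17.7113 each)
After Mar 15: 699 on hand, pool $12,495.40 (≈ $17.8761 each)
Mar 16, sell 510: 510/699 × $12,495.40 → $9,116.81
Total COGS = $13,895.60 + $9,116.81 = $23,012.41
Ending inventory (cost pool remaining) = $3,378.59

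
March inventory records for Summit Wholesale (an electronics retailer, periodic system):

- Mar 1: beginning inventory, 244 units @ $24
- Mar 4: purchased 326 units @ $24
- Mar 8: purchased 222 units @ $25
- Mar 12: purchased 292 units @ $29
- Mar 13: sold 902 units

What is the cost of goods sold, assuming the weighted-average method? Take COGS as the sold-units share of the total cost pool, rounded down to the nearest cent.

Mar 13, sell 902: 902/1084 × $27,698.00 → $23,047.59
Ending inventory (cost pool remaining) = $4,650.41

COGS = $23,047.59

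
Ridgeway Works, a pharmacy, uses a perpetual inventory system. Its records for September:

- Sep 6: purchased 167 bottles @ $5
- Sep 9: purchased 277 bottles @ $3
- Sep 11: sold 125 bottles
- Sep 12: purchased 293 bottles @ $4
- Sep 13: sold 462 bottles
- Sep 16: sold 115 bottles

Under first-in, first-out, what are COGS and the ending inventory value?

Sep 11, 125 sold [FIFO — oldest first]: 125 @ $5 = $625
Sep 13, 462 sold [FIFO — oldest first]: 42 @ $5 + 277 @ $3 + 143 @ $4 = $1,613
Sep 16, 115 sold [FIFO — oldest first]: 115 @ $4 = $460
Total COGS = $625 + $1,613 + $460 = $2,698
Ending inventory: 35 @ $4 = $140
Check: goods available $2,838 = COGS $2,698 + ending $140

COGS = $2,698; ending inventory = $140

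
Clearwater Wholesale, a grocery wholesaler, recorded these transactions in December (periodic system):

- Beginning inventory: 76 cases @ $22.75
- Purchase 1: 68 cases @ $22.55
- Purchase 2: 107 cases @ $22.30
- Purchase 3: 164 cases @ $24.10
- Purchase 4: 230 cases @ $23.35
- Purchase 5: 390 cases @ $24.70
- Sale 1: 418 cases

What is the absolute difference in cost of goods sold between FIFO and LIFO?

FIFO COGS: 76 @ $22.75 + 68 @ $22.55 + 107 @ $22.30 + 164 @ $24.10 + 3 @ $23.35 = $9,670.95
LIFO COGS: 390 @ $24.70 + 28 @ $23.35 = $10,286.80
Difference = |$9,670.95 − $10,286.80| = $615.85

$615.85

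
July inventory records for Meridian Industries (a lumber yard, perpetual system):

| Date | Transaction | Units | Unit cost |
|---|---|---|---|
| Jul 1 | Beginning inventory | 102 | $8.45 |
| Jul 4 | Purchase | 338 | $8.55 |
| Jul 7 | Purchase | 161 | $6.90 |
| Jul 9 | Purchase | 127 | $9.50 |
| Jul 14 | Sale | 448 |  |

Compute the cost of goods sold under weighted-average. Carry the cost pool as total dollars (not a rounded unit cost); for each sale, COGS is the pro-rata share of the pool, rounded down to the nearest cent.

COGS = $3,734.89

After Jul 1: 102 on hand, pool $861.90 (≈ $8.4500 each)
After Jul 4: 440 on hand, pool $3,751.80 (≈ $8.5268 each)
After Jul 7: 601 on hand, pool $4,862.70 (≈ $8.0910 each)
After Jul 9: 728 on hand, pool $6,069.20 (≈ $8.3368 each)
Jul 14, sell 448: 448/728 × $6,069.20 → $3,734.89
Ending inventory (cost pool remaining) = $2,334.31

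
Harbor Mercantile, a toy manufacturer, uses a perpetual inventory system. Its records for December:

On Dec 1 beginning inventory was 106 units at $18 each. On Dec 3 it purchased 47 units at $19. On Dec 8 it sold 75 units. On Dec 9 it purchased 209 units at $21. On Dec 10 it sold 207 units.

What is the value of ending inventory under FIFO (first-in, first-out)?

Dec 8, 75 sold [FIFO — oldest first]: 75 @ $18 = $1,350
Dec 10, 207 sold [FIFO — oldest first]: 31 @ $18 + 47 @ $19 + 129 @ $21 = $4,160
Total COGS = $1,350 + $4,160 = $5,510
Ending inventory: 80 @ $21 = $1,680

Ending inventory = $1,680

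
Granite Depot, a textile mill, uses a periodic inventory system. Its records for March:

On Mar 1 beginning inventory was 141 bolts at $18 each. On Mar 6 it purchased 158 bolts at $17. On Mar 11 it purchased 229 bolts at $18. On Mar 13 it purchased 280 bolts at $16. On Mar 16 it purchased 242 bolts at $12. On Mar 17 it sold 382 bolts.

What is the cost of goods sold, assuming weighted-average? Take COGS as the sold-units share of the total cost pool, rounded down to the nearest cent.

Mar 17, sell 382: 382/1050 × $16,730.00 → $6,086.53
Ending inventory (cost pool remaining) = $10,643.47

COGS = $6,086.53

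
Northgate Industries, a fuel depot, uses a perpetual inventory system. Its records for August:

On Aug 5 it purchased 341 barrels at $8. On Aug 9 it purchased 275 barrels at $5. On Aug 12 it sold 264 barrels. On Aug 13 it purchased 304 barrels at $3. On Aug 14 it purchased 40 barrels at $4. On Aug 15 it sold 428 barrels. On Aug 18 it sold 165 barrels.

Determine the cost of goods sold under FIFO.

Aug 12, 264 sold [FIFO — oldest first]: 264 @ $8 = $2,112
Aug 15, 428 sold [FIFO — oldest first]: 77 @ $8 + 275 @ $5 + 76 @ $3 = $2,219
Aug 18, 165 sold [FIFO — oldest first]: 165 @ $3 = $495
Total COGS = $2,112 + $2,219 + $495 = $4,826
Ending inventory: 63 @ $3 + 40 @ $4 = $349

COGS = $4,826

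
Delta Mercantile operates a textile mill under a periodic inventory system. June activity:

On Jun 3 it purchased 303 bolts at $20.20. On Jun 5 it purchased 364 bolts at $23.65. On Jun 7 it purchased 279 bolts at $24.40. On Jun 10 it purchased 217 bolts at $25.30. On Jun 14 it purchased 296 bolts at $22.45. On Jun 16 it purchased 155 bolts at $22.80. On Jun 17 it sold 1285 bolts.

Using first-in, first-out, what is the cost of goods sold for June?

COGS = $29,765.80

Jun 17, 1285 sold [FIFO — oldest first]: 303 @ $20.20 + 364 @ $23.65 + 279 @ $24.40 + 217 @ $25.30 + 122 @ $22.45 = $29,765.80
Ending inventory: 174 @ $22.45 + 155 @ $22.80 = $7,440.30
Check: goods available $37,206.10 = COGS $29,765.80 + ending $7,440.30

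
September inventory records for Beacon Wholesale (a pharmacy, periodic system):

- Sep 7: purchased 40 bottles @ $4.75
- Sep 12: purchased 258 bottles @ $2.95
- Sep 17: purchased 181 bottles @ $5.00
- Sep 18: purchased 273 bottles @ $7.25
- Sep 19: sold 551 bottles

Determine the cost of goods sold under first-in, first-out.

Sep 19, 551 sold [FIFO — oldest first]: 40 @ $4.75 + 258 @ $2.95 + 181 @ $5.00 + 72 @ $7.25 = $2,378.10
Ending inventory: 201 @ $7.25 = $1,457.25

COGS = $2,378.10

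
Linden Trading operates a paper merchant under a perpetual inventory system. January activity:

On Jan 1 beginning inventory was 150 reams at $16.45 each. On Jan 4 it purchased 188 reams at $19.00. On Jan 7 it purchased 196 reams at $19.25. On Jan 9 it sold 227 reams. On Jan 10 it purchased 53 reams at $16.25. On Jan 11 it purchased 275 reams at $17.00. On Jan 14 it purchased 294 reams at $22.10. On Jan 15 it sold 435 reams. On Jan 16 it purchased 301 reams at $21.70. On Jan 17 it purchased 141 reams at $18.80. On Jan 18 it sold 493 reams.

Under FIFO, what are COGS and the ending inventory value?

COGS = $21,824.05; ending inventory = $9,204.60

Jan 9, 227 sold [FIFO — oldest first]: 150 @ $16.45 + 77 @ $19.00 = $3,930.50
Jan 15, 435 sold [FIFO — oldest first]: 111 @ $19.00 + 196 @ $19.25 + 53 @ $16.25 + 75 @ $17.00 = $8,018.25
Jan 18, 493 sold [FIFO — oldest first]: 200 @ $17.00 + 293 @ $22.10 = $9,875.30
Total COGS = $3,930.50 + $8,018.25 + $9,875.30 = $21,824.05
Ending inventory: 1 @ $22.10 + 301 @ $21.70 + 141 @ $18.80 = $9,204.60
Check: goods available $31,028.65 = COGS $21,824.05 + ending $9,204.60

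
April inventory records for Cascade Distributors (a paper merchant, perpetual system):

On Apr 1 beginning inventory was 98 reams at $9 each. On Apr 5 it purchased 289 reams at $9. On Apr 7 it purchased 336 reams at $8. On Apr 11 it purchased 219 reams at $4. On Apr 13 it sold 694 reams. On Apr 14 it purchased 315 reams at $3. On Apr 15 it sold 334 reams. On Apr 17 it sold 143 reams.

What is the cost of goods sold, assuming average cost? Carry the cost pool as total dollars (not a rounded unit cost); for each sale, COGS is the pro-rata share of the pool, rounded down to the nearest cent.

COGS = $7,564.24

After Apr 1: 98 on hand, pool $882.00 (≈ $9.0000 each)
After Apr 5: 387 on hand, pool $3,483.00 (≈ $9.0000 each)
After Apr 7: 723 on hand, pool $6,171.00 (≈ $8.5353 each)
After Apr 11: 942 on hand, pool $7,047.00 (≈ $7.4809 each)
Apr 13, sell 694: 694/942 × $7,047.00 → $5,191.73
After Apr 14: 563 on hand, pool $2,800.27 (≈ $4.9738 each)
Apr 15, sell 334: 334/563 × $2,800.27 → $1,661.26
Apr 17, sell 143: 143/229 × $1,139.01 → $711.25
Total COGS = $5,191.73 + $1,661.26 + $711.25 = $7,564.24
Ending inventory (cost pool remaining) = $427.76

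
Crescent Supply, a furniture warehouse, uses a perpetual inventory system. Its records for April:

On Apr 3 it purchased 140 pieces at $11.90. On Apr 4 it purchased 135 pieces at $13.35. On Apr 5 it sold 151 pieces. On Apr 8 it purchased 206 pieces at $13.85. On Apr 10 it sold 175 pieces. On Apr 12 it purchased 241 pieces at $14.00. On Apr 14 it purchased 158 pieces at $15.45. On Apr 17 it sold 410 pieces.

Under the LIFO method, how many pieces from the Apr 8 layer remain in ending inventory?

20

Apr 5, 151 sold [LIFO — newest first]: 135 @ $13.35 + 16 @ $11.90 = $1,992.65
Apr 10, 175 sold [LIFO — newest first]: 175 @ $13.85 = $2,423.75
Apr 17, 410 sold [LIFO — newest first]: 158 @ $15.45 + 241 @ $14.00 + 11 @ $13.85 = $5,967.45
Total COGS = $1,992.65 + $2,423.75 + $5,967.45 = $10,383.85
Ending inventory: 124 @ $11.90 + 20 @ $13.85 = $1,752.60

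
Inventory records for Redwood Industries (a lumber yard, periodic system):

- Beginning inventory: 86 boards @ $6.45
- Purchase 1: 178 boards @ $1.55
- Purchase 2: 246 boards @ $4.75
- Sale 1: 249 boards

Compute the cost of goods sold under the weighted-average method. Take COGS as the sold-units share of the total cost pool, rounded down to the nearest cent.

Sale 1, sell 249: 249/510 × $1,999.10 → $976.03
Ending inventory (cost pool remaining) = $1,023.07

COGS = $976.03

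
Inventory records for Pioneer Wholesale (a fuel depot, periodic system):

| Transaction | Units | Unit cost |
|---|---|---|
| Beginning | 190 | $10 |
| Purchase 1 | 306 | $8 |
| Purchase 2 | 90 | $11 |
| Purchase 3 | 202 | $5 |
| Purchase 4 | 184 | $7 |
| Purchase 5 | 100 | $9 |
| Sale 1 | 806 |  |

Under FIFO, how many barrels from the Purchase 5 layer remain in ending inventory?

Sale 1 (806) [FIFO — oldest first]: 190 @ $10 + 306 @ $8 + 90 @ $11 + 202 @ $5 + 18 @ $7 = $6,474
Ending inventory: 166 @ $7 + 100 @ $9 = $2,062
Check: goods available $8,536 = COGS $6,474 + ending $2,062

100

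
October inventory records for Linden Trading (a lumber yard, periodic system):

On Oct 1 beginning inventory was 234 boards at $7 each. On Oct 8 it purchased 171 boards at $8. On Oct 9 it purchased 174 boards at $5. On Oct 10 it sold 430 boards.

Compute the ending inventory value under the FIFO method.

Ending inventory = $745

Oct 10, 430 sold [FIFO — oldest first]: 234 @ $7 + 171 @ $8 + 25 @ $5 = $3,131
Ending inventory: 149 @ $5 = $745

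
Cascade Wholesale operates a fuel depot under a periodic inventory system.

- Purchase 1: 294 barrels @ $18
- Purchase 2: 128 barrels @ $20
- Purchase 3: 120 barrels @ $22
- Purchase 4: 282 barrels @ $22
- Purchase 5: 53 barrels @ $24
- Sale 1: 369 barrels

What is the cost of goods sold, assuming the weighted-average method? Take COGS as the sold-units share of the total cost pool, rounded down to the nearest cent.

Sale 1, sell 369: 369/877 × $17,968.00 → $7,560.08
Ending inventory (cost pool remaining) = $10,407.92

COGS = $7,560.08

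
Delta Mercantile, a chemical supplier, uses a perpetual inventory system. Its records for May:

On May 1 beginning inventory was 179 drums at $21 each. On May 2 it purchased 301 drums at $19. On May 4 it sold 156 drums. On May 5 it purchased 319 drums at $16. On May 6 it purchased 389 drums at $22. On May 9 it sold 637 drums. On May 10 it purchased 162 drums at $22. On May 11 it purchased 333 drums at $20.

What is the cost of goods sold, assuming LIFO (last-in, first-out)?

COGS = $15,490

May 4, 156 sold [LIFO — newest first]: 156 @ $19 = $2,964
May 9, 637 sold [LIFO — newest first]: 389 @ $22 + 248 @ $16 = $12,526
Total COGS = $2,964 + $12,526 = $15,490
Ending inventory: 179 @ $21 + 145 @ $19 + 71 @ $16 + 162 @ $22 + 333 @ $20 = $17,874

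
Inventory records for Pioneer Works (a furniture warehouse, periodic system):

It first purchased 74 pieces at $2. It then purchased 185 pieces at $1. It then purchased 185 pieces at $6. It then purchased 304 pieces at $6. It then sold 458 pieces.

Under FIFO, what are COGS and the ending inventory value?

COGS = $1,527; ending inventory = $1,740

Sale 1 (458) [FIFO — oldest first]: 74 @ $2 + 185 @ $1 + 185 @ $6 + 14 @ $6 = $1,527
Ending inventory: 290 @ $6 = $1,740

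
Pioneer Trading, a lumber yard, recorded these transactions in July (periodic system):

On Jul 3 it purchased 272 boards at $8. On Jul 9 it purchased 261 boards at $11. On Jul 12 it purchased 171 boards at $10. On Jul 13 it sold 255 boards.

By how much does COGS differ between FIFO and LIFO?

FIFO COGS: 255 @ $8 = $2,040
LIFO COGS: 171 @ $10 + 84 @ $11 = $2,634
Difference = |$2,040 − $2,634| = $594

$594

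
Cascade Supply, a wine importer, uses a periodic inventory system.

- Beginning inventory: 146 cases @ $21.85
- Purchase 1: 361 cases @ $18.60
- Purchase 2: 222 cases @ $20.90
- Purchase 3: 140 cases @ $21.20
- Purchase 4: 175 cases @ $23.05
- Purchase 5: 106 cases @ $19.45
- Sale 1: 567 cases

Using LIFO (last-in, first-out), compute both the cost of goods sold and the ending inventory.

Sale 1 (567) [LIFO — newest first]: 106 @ $19.45 + 175 @ $23.05 + 140 @ $21.20 + 146 @ $20.90 = $12,114.85
Ending inventory: 146 @ $21.85 + 361 @ $18.60 + 76 @ $20.90 = $11,493.10

COGS = $12,114.85; ending inventory = $11,493.10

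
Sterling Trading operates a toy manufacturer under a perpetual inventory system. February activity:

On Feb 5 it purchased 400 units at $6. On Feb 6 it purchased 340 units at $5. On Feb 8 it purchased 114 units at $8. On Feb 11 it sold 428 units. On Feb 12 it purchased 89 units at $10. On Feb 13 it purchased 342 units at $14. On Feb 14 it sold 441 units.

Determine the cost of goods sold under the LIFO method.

Feb 11, 428 sold [LIFO — newest first]: 114 @ $8 + 314 @ $5 = $2,482
Feb 14, 441 sold [LIFO — newest first]: 342 @ $14 + 89 @ $10 + 10 @ $5 = $5,728
Total COGS = $2,482 + $5,728 = $8,210
Ending inventory: 400 @ $6 + 16 @ $5 = $2,480
Check: goods available $10,690 = COGS $8,210 + ending $2,480

COGS = $8,210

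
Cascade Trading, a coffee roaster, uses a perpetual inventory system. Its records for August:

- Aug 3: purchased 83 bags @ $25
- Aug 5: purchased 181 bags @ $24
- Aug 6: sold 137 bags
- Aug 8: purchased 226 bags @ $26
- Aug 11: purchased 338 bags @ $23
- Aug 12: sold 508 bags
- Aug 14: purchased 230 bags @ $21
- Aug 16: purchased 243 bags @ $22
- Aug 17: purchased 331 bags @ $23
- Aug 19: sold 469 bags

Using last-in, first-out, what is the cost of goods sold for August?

Aug 6, 137 sold [LIFO — newest first]: 137 @ $24 = $3,288
Aug 12, 508 sold [LIFO — newest first]: 338 @ $23 + 170 @ $26 = $12,194
Aug 19, 469 sold [LIFO — newest first]: 331 @ $23 + 138 @ $22 = $10,649
Total COGS = $3,288 + $12,194 + $10,649 = $26,131
Ending inventory: 83 @ $25 + 44 @ $24 + 56 @ $26 + 230 @ $21 + 105 @ $22 = $11,727

COGS = $26,131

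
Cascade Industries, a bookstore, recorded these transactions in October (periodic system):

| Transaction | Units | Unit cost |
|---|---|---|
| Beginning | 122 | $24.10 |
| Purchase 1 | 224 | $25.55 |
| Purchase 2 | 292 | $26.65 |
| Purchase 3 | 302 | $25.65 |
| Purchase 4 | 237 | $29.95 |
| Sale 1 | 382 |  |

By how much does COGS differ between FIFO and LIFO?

FIFO COGS: 122 @ $24.10 + 224 @ $25.55 + 36 @ $26.65 = $9,622.80
LIFO COGS: 237 @ $29.95 + 145 @ $25.65 = $10,817.40
Difference = |$9,622.80 − $10,817.40| = $1,194.60

$1,194.60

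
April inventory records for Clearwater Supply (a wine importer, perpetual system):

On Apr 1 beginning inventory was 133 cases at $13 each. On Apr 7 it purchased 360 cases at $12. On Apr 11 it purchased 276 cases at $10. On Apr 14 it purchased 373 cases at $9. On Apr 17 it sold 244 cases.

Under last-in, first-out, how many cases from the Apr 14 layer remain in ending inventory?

129

Apr 17, 244 sold [LIFO — newest first]: 244 @ $9 = $2,196
Ending inventory: 133 @ $13 + 360 @ $12 + 276 @ $10 + 129 @ $9 = $9,970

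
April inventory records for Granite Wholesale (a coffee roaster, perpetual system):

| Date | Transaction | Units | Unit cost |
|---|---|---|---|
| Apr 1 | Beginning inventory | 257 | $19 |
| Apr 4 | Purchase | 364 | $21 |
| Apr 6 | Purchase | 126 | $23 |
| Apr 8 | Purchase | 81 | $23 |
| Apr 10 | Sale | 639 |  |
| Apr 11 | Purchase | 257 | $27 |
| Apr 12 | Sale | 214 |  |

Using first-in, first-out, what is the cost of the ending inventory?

Apr 10, 639 sold [FIFO — oldest first]: 257 @ $19 + 364 @ $21 + 18 @ $23 = $12,941
Apr 12, 214 sold [FIFO — oldest first]: 108 @ $23 + 81 @ $23 + 25 @ $27 = $5,022
Total COGS = $12,941 + $5,022 = $17,963
Ending inventory: 232 @ $27 = $6,264

Ending inventory = $6,264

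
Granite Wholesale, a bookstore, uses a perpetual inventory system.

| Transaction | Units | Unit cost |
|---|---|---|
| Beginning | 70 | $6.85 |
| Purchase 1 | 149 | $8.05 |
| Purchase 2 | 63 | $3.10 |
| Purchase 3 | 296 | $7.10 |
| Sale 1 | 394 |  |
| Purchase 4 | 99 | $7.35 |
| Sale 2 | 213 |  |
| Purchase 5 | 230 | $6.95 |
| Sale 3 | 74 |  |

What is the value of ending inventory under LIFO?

Ending inventory = $1,563.70

Sale 1 (394) [LIFO — newest first]: 296 @ $7.10 + 63 @ $3.10 + 35 @ $8.05 = $2,578.65
Sale 2 (213) [LIFO — newest first]: 99 @ $7.35 + 114 @ $8.05 = $1,645.35
Sale 3 (74) [LIFO — newest first]: 74 @ $6.95 = $514.30
Total COGS = $2,578.65 + $1,645.35 + $514.30 = $4,738.30
Ending inventory: 70 @ $6.85 + 156 @ $6.95 = $1,563.70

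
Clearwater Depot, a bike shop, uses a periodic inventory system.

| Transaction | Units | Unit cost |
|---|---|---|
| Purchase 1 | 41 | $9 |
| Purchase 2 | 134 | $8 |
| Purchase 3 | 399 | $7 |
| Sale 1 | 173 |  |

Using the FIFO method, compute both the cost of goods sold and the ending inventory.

COGS = $1,425; ending inventory = $2,809

Sale 1 (173) [FIFO — oldest first]: 41 @ $9 + 132 @ $8 = $1,425
Ending inventory: 2 @ $8 + 399 @ $7 = $2,809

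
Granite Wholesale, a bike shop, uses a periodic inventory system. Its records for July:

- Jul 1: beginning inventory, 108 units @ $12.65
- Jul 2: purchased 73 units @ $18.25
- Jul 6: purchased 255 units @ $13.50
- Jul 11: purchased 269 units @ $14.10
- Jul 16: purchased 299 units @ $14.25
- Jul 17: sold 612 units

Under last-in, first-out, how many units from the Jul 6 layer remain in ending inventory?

211

Jul 17, 612 sold [LIFO — newest first]: 299 @ $14.25 + 269 @ $14.10 + 44 @ $13.50 = $8,647.65
Ending inventory: 108 @ $12.65 + 73 @ $18.25 + 211 @ $13.50 = $5,546.95
Check: goods available $14,194.60 = COGS $8,647.65 + ending $5,546.95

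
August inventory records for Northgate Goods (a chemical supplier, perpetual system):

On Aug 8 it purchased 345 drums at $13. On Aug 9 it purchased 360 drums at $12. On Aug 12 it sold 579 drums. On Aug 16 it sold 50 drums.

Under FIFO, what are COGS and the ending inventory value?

Aug 12, 579 sold [FIFO — oldest first]: 345 @ $13 + 234 @ $12 = $7,293
Aug 16, 50 sold [FIFO — oldest first]: 50 @ $12 = $600
Total COGS = $7,293 + $600 = $7,893
Ending inventory: 76 @ $12 = $912

COGS = $7,893; ending inventory = $912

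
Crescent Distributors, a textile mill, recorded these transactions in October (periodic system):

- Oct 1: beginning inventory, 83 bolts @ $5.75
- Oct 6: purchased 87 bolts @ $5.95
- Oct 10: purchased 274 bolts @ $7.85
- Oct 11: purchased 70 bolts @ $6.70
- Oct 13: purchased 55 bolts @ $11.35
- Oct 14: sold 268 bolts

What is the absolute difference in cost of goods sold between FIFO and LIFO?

$451.60

FIFO COGS: 83 @ $5.75 + 87 @ $5.95 + 98 @ $7.85 = $1,764.20
LIFO COGS: 55 @ $11.35 + 70 @ $6.70 + 143 @ $7.85 = $2,215.80
Difference = |$1,764.20 − $2,215.80| = $451.60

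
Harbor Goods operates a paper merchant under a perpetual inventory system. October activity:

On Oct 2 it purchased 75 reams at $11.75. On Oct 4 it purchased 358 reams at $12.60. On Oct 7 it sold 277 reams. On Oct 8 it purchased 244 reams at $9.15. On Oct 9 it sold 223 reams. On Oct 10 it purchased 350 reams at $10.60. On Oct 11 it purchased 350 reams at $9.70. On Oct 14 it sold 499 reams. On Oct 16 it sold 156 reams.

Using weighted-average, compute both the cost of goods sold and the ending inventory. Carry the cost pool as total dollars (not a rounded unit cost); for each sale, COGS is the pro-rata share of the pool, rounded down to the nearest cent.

After Oct 2: 75 on hand, pool $881.25 (≈ $11.7500 each)
After Oct 4: 433 on hand, pool $5,392.05 (≈ $12.4528 each)
Oct 7, sell 277: 277/433 × $5,392.05 → $3,449.41
After Oct 8: 400 on hand, pool $4,175.24 (≈ $10.4381 each)
Oct 9, sell 223: 223/400 × $4,175.24 → $2,327.69
After Oct 10: 527 on hand, pool $5,557.55 (≈ $10.5456 each)
After Oct 11: 877 on hand, pool $8,952.55 (≈ $10.2082 each)
Oct 14, sell 499: 499/877 × $8,952.55 → $5,093.86
Oct 16, sell 156: 156/378 × $3,858.69 → $1,592.47
Total COGS = $3,449.41 + $2,327.69 + $5,093.86 + $1,592.47 = $12,463.43
Ending inventory (cost pool remaining) = $2,266.22

COGS = $12,463.43; ending inventory = $2,266.22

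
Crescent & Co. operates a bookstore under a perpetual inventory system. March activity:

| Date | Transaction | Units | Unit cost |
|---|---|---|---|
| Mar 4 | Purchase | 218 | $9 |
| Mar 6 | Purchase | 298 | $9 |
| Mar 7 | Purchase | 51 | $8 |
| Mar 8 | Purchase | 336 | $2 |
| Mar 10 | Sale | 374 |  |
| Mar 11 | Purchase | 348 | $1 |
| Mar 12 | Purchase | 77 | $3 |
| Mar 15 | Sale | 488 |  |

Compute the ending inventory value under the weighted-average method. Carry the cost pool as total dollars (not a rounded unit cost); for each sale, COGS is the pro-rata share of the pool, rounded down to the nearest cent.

After Mar 4: 218 on hand, pool $1,962.00 (≈ $9.0000 each)
After Mar 6: 516 on hand, pool $4,644.00 (≈ $9.0000 each)
After Mar 7: 567 on hand, pool $5,052.00 (≈ $8.9101 each)
After Mar 8: 903 on hand, pool $5,724.00 (≈ $6.3389 each)
Mar 10, sell 374: 374/903 × $5,724.00 → $2,370.73
After Mar 11: 877 on hand, pool $3,701.27 (≈ $4.2204 each)
After Mar 12: 954 on hand, pool $3,932.27 (≈ $4.1219 each)
Mar 15, sell 488: 488/954 × $3,932.27 → $2,011.47
Total COGS = $2,370.73 + $2,011.47 = $4,382.20
Ending inventory (cost pool remaining) = $1,920.80

Ending inventory = $1,920.80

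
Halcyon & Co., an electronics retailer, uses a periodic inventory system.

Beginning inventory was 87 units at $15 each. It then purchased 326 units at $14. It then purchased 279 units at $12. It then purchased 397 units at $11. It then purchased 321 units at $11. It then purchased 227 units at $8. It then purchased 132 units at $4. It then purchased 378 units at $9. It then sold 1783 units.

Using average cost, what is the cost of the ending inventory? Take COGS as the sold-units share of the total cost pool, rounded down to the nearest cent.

Sale 1, sell 1783: 1783/2147 × $22,861.00 → $18,985.17
Ending inventory (cost pool remaining) = $3,875.83
Check: goods available $22,861.00 = COGS $18,985.17 + ending $3,875.83

Ending inventory = $3,875.83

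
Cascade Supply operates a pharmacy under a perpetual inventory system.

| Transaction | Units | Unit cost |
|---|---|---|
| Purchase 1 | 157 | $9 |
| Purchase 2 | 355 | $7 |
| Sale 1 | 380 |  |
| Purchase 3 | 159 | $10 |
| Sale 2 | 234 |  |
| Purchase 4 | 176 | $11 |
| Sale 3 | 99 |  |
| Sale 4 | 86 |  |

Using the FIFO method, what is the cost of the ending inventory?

Sale 1 (380) [FIFO — oldest first]: 157 @ $9 + 223 @ $7 = $2,974
Sale 2 (234) [FIFO — oldest first]: 132 @ $7 + 102 @ $10 = $1,944
Sale 3 (99) [FIFO — oldest first]: 57 @ $10 + 42 @ $11 = $1,032
Sale 4 (86) [FIFO — oldest first]: 86 @ $11 = $946
Total COGS = $2,974 + $1,944 + $1,032 + $946 = $6,896
Ending inventory: 48 @ $11 = $528
Check: goods available $7,424 = COGS $6,896 + ending $528

Ending inventory = $528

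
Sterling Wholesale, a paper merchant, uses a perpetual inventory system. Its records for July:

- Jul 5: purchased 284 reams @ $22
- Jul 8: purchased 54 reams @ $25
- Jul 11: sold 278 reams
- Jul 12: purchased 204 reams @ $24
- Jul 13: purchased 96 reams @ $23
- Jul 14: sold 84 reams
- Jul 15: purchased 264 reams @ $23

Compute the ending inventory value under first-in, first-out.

Ending inventory = $12,600

Jul 11, 278 sold [FIFO — oldest first]: 278 @ $22 = $6,116
Jul 14, 84 sold [FIFO — oldest first]: 6 @ $22 + 54 @ $25 + 24 @ $24 = $2,058
Total COGS = $6,116 + $2,058 = $8,174
Ending inventory: 180 @ $24 + 96 @ $23 + 264 @ $23 = $12,600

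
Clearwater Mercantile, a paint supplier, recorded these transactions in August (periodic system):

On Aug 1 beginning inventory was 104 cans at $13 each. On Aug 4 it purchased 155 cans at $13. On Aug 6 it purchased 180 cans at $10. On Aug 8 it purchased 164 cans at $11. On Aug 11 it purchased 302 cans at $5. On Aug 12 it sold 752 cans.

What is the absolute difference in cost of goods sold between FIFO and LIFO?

$1,224

FIFO COGS: 104 @ $13 + 155 @ $13 + 180 @ $10 + 164 @ $11 + 149 @ $5 = $7,716
LIFO COGS: 302 @ $5 + 164 @ $11 + 180 @ $10 + 106 @ $13 = $6,492
Difference = |$7,716 − $6,492| = $1,224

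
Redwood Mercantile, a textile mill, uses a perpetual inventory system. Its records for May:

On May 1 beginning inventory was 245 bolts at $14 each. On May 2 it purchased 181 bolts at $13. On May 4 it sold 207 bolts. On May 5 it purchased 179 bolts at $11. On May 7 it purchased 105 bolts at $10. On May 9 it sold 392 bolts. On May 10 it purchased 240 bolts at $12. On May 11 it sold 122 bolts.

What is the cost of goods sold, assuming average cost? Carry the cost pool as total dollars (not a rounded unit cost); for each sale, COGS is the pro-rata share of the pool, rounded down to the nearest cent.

COGS = $8,940.33

After May 1: 245 on hand, pool $3,430.00 (≈ $14.0000 each)
After May 2: 426 on hand, pool $5,783.00 (≈ $13.5751 each)
May 4, sell 207: 207/426 × $5,783.00 → $2,810.04
After May 5: 398 on hand, pool $4,941.96 (≈ $12.4170 each)
After May 7: 503 on hand, pool $5,991.96 (≈ $11.9124 each)
May 9, sell 392: 392/503 × $5,991.96 → $4,669.67
After May 10: 351 on hand, pool $4,202.29 (≈ $11.9723 each)
May 11, sell 122: 122/351 × $4,202.29 → $1,460.62
Total COGS = $2,810.04 + $4,669.67 + $1,460.62 = $8,940.33
Ending inventory (cost pool remaining) = $2,741.67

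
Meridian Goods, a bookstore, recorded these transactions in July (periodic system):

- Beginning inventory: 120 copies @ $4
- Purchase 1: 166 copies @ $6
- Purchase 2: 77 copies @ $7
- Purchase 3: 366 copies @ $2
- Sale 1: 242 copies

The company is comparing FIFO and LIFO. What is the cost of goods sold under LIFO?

COGS = $484

FIFO COGS: 120 @ $4 + 122 @ $6 = $1,212
LIFO COGS: 242 @ $2 = $484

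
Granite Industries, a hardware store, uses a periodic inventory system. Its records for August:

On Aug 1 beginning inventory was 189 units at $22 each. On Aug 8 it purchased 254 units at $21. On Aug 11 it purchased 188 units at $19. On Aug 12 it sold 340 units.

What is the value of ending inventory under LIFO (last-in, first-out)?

Ending inventory = $6,300

Aug 12, 340 sold [LIFO — newest first]: 188 @ $19 + 152 @ $21 = $6,764
Ending inventory: 189 @ $22 + 102 @ $21 = $6,300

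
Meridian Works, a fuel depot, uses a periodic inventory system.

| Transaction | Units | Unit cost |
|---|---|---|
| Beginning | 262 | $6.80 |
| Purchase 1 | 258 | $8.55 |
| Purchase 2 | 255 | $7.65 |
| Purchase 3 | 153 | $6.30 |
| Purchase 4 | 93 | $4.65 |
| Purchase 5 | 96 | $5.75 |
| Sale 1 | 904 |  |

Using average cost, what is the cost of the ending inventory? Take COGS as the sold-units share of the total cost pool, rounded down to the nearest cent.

Ending inventory = $1,503.90

Sale 1, sell 904: 904/1117 × $7,886.60 → $6,382.70
Ending inventory (cost pool remaining) = $1,503.90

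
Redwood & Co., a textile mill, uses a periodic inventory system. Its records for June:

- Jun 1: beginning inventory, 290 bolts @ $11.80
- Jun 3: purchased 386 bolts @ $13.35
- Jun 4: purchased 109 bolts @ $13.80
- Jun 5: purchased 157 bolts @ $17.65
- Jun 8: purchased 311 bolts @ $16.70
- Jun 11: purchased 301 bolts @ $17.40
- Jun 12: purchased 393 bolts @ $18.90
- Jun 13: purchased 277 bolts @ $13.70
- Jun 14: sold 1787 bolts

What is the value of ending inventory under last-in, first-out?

Ending inventory = $5,384.45

Jun 14, 1787 sold [LIFO — newest first]: 277 @ $13.70 + 393 @ $18.90 + 301 @ $17.40 + 311 @ $16.70 + 157 @ $17.65 + 109 @ $13.80 + 239 @ $13.35 = $29,119.60
Ending inventory: 290 @ $11.80 + 147 @ $13.35 = $5,384.45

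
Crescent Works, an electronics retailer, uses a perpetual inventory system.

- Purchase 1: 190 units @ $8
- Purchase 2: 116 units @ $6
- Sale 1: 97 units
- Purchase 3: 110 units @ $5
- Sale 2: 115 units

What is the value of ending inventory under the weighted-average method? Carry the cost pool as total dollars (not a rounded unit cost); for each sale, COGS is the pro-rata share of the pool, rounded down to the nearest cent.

Ending inventory = $1,319.64

After Purchase 1: 190 on hand, pool $1,520.00 (≈ $8.0000 each)
After Purchase 2: 306 on hand, pool $2,216.00 (≈ $7.2418 each)
Sale 1, sell 97: 97/306 × $2,216.00 → $702.45
After Purchase 3: 319 on hand, pool $2,063.55 (≈ $6.4688 each)
Sale 2, sell 115: 115/319 × $2,063.55 → $743.91
Total COGS = $702.45 + $743.91 = $1,446.36
Ending inventory (cost pool remaining) = $1,319.64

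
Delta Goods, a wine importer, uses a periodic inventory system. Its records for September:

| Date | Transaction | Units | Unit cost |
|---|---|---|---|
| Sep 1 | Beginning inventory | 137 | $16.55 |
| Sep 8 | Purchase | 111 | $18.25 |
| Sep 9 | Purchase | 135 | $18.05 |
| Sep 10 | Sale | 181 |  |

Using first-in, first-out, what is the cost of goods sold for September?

Sep 10, 181 sold [FIFO — oldest first]: 137 @ $16.55 + 44 @ $18.25 = $3,070.35
Ending inventory: 67 @ $18.25 + 135 @ $18.05 = $3,659.50
Check: goods available $6,729.85 = COGS $3,070.35 + ending $3,659.50

COGS = $3,070.35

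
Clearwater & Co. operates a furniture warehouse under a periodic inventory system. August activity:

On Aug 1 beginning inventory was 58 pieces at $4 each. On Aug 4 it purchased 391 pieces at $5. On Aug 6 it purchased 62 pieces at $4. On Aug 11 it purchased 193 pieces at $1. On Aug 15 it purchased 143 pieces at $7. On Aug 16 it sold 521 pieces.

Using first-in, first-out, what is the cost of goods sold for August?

COGS = $2,445

Aug 16, 521 sold [FIFO — oldest first]: 58 @ $4 + 391 @ $5 + 62 @ $4 + 10 @ $1 = $2,445
Ending inventory: 183 @ $1 + 143 @ $7 = $1,184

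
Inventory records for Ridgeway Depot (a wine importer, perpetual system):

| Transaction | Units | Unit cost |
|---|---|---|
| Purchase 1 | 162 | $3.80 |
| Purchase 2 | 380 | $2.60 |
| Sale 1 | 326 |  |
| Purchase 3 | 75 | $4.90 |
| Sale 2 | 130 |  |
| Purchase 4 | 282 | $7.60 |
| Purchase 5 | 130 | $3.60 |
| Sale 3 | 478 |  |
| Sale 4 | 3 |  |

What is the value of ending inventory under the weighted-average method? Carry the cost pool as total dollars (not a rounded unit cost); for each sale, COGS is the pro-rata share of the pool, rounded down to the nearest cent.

After Purchase 1: 162 on hand, pool $615.60 (≈ $3.8000 each)
After Purchase 2: 542 on hand, pool $1,603.60 (≈ $2.9587 each)
Sale 1, sell 326: 326/542 × $1,603.60 → $964.52
After Purchase 3: 291 on hand, pool $1,006.58 (≈ $3.4590 each)
Sale 2, sell 130: 130/291 × $1,006.58 → $449.67
After Purchase 4: 443 on hand, pool $2,700.11 (≈ $6.0951 each)
After Purchase 5: 573 on hand, pool $3,168.11 (≈ $5.5290 each)
Sale 3, sell 478: 478/573 × $3,168.11 → $2,642.85
Sale 4, sell 3: 3/95 × $525.26 → $16.58
Total COGS = $964.52 + $449.67 + $2,642.85 + $16.58 = $4,073.62
Ending inventory (cost pool remaining) = $508.68
Check: goods available $4,582.30 = COGS $4,073.62 + ending $508.68

Ending inventory = $508.68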